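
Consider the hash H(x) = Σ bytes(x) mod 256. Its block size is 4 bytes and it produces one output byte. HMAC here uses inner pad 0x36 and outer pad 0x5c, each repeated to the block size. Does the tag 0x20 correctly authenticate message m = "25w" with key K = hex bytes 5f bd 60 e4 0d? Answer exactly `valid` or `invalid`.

Key hex bytes 5f bd 60 e4 0d is 5 bytes > B = 4, so hash it first: H(key) = 6d, then zero-pad to 4 bytes: K' = 6d 00 00 00.
K' ⊕ ipad = 5b 36 36 36; K' ⊕ opad = 31 5c 5c 5c.
Inner hash: sum = 91+54+54+54+50+53+119 = 475; mod 256 = 219 → db.
Outer hash (recomputed tag): sum = 49+92+92+92+219 = 544; mod 256 = 32 → 20.
Recomputed tag = 20; claimed = 20 → match.

valid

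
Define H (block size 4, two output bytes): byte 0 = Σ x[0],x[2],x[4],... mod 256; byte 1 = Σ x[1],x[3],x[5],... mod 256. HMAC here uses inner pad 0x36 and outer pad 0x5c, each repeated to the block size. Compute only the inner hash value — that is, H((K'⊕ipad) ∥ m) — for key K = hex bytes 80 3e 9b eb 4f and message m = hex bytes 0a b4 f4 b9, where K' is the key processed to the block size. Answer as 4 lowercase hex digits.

90c2

Key hex bytes 80 3e 9b eb 4f is 5 bytes > B = 4, so hash it first: H(key) = 6a 29, then zero-pad to 4 bytes: K' = 6a 29 00 00.
K' ⊕ ipad = 5c 1f 36 36.
Inner input = 5c 1f 36 36 ∥ 0a b4 f4 b9.
Inner hash: even-index sum = 400 mod 256 = 144; odd-index sum = 450 mod 256 = 194 → 90 c2.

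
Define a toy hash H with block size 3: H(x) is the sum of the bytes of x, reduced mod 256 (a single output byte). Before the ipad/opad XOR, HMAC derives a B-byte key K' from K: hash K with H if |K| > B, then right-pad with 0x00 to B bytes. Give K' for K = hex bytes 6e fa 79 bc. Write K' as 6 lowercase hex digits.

|K| = 4 > B = 3, so first hash the key.
H(K): sum = 110+250+121+188 = 669; mod 256 = 157 → 9d.
Zero-pad H(K) = 9d to 3 bytes: K' = 9d 00 00.

9d0000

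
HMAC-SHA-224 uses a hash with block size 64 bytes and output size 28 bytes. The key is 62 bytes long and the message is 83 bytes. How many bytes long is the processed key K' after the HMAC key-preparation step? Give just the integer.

64

Key is 62 ≤ 64 bytes, zero-padded: |K'| = 64.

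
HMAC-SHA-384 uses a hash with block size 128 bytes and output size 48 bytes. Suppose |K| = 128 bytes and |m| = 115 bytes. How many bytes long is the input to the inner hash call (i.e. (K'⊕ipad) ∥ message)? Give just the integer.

243

Key is 128 ≤ 128 bytes, zero-padded: |K'| = 128.
Inner input = (K'⊕ipad) ∥ m → 128 + 115 = 243 bytes.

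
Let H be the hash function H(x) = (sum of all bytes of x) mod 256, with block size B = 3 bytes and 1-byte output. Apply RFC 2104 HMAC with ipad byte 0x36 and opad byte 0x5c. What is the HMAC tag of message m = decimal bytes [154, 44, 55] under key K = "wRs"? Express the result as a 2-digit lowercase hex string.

4f

Key "wRs" = 77 52 73 is exactly B = 3 bytes: K' = 77 52 73.
K' ⊕ ipad = 41 64 45.  K' ⊕ opad = 2b 0e 2f.
Inner input = (K'⊕ipad) ∥ m = 41 64 45 ∥ 9a 2c 37.
Inner hash: sum = 65+100+69+154+44+55 = 487; mod 256 = 231 → e7.
Outer input = (K'⊕opad) ∥ inner = 2b 0e 2f ∥ e7.
Outer hash (tag): sum = 43+14+47+231 = 335; mod 256 = 79 → 4f.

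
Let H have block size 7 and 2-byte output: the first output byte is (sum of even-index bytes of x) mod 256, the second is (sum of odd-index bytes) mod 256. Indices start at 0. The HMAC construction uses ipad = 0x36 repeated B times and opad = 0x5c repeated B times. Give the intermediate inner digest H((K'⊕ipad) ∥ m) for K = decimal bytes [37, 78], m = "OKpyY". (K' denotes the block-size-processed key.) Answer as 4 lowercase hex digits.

79fc

Key decimal bytes [37, 78] = 25 4e is 2 bytes ≤ B = 7; zero-pad to 7 bytes: K' = 25 4e 00 00 00 00 00.
K' ⊕ ipad = 13 78 36 36 36 36 36.
Inner input = 13 78 36 36 36 36 36 ∥ 4f 4b 70 79 59.
Inner hash: even-index sum = 377 mod 256 = 121; odd-index sum = 508 mod 256 = 252 → 79 fc.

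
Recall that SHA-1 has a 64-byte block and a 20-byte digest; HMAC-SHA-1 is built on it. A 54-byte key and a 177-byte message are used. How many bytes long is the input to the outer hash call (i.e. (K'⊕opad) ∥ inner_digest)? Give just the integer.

Key is 54 ≤ 64 bytes, zero-padded: |K'| = 64.
Outer input = (K'⊕opad) ∥ H(inner) → 64 + 20 = 84 bytes.

84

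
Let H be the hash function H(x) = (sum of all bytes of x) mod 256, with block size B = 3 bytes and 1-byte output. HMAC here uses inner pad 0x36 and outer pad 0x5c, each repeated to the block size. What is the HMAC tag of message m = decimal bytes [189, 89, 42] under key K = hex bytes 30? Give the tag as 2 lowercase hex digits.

d6

Key hex bytes 30 is 1 byte ≤ B = 3; zero-pad to 3 bytes: K' = 30 00 00.
K' ⊕ ipad = 06 36 36.  K' ⊕ opad = 6c 5c 5c.
Inner input = (K'⊕ipad) ∥ m = 06 36 36 ∥ bd 59 2a.
Inner hash: sum = 6+54+54+189+89+42 = 434; mod 256 = 178 → b2.
Outer input = (K'⊕opad) ∥ inner = 6c 5c 5c ∥ b2.
Outer hash (tag): sum = 108+92+92+178 = 470; mod 256 = 214 → d6.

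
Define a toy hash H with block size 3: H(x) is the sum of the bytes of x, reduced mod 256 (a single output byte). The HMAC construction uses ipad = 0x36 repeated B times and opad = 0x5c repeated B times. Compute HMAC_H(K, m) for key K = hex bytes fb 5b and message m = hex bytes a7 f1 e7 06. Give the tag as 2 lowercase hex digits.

ff

Key hex bytes fb 5b is 2 bytes ≤ B = 3; zero-pad to 3 bytes: K' = fb 5b 00.
K' ⊕ ipad = cd 6d 36.  K' ⊕ opad = a7 07 5c.
Inner input = (K'⊕ipad) ∥ m = cd 6d 36 ∥ a7 f1 e7 06.
Inner hash: sum = 205+109+54+167+241+231+6 = 1013; mod 256 = 245 → f5.
Outer input = (K'⊕opad) ∥ inner = a7 07 5c ∥ f5.
Outer hash (tag): sum = 167+7+92+245 = 511; mod 256 = 255 → ff.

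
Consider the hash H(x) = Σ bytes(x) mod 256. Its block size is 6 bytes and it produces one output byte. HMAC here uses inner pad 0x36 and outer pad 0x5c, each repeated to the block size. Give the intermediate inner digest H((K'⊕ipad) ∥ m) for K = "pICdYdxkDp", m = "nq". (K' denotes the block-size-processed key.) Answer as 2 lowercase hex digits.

Key "pICdYdxkDp" = 70 49 43 64 59 64 78 6b 44 70 is 10 bytes > B = 6, so hash it first: H(key) = b4, then zero-pad to 6 bytes: K' = b4 00 00 00 00 00.
K' ⊕ ipad = 82 36 36 36 36 36.
Inner input = 82 36 36 36 36 36 ∥ 6e 71.
Inner hash: sum = 130+54+54+54+54+54+110+113 = 623; mod 256 = 111 → 6f.

6f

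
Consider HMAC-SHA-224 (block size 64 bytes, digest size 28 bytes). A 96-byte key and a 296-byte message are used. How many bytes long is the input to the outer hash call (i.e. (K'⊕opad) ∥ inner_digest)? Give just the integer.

92

Key is 96 > 64 bytes, so it is hashed to 28 bytes then zero-padded to 64: |K'| = 64.
Outer input = (K'⊕opad) ∥ H(inner) → 64 + 28 = 92 bytes.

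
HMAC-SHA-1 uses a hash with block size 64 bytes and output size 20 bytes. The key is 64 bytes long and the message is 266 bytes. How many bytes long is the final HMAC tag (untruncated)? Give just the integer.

The tag is one SHA-1 digest: 20 bytes.

20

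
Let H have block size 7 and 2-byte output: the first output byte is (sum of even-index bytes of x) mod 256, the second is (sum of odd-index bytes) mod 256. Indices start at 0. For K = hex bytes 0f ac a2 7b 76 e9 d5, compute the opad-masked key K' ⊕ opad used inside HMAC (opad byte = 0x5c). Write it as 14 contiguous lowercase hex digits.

53f0fe272ab589

Key hex bytes 0f ac a2 7b 76 e9 d5 is exactly B = 7 bytes: K' = 0f ac a2 7b 76 e9 d5.
XOR each byte with 0x5c: 0f⊕5c=53, ac⊕5c=f0, a2⊕5c=fe, 7b⊕5c=27, 76⊕5c=2a, e9⊕5c=b5, d5⊕5c=89.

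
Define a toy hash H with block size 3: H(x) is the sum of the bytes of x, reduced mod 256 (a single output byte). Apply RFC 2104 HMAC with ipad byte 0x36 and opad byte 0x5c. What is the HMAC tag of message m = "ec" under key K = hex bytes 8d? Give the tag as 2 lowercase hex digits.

Key hex bytes 8d is 1 byte ≤ B = 3; zero-pad to 3 bytes: K' = 8d 00 00.
K' ⊕ ipad = bb 36 36.  K' ⊕ opad = d1 5c 5c.
Inner input = (K'⊕ipad) ∥ m = bb 36 36 ∥ 65 63.
Inner hash: sum = 187+54+54+101+99 = 495; mod 256 = 239 → ef.
Outer input = (K'⊕opad) ∥ inner = d1 5c 5c ∥ ef.
Outer hash (tag): sum = 209+92+92+239 = 632; mod 256 = 120 → 78.

78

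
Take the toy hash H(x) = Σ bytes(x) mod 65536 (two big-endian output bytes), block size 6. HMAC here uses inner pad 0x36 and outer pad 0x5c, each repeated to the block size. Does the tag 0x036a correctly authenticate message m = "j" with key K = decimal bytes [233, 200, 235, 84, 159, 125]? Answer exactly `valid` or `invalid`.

Key decimal bytes [233, 200, 235, 84, 159, 125] = e9 c8 eb 54 9f 7d is exactly B = 6 bytes: K' = e9 c8 eb 54 9f 7d.
K' ⊕ ipad = df fe dd 62 a9 4b; K' ⊕ opad = b5 94 b7 08 c3 21.
Inner hash: sum = 223+254+221+98+169+75+106 = 1146 → 04 7a.
Outer hash (recomputed tag): sum = 181+148+183+8+195+33+4+122 = 874 → 03 6a.
Recomputed tag = 036a; claimed = 036a → match.

valid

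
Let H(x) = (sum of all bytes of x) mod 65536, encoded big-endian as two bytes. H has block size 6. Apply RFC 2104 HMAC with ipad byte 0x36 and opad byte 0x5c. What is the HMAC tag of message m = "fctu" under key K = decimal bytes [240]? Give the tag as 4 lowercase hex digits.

0301

Key decimal bytes [240] = f0 is 1 byte ≤ B = 6; zero-pad to 6 bytes: K' = f0 00 00 00 00 00.
K' ⊕ ipad = c6 36 36 36 36 36.  K' ⊕ opad = ac 5c 5c 5c 5c 5c.
Inner input = (K'⊕ipad) ∥ m = c6 36 36 36 36 36 ∥ 66 63 74 75.
Inner hash: sum = 198+54+54+54+54+54+102+99+116+117 = 902 → 03 86.
Outer input = (K'⊕opad) ∥ inner = ac 5c 5c 5c 5c 5c ∥ 03 86.
Outer hash (tag): sum = 172+92+92+92+92+92+3+134 = 769 → 03 01.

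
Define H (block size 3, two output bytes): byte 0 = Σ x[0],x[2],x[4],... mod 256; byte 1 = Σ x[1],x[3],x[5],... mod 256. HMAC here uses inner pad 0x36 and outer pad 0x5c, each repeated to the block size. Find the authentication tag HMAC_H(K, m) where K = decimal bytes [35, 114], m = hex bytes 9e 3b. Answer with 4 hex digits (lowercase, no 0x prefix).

bdb4

Key decimal bytes [35, 114] = 23 72 is 2 bytes ≤ B = 3; zero-pad to 3 bytes: K' = 23 72 00.
K' ⊕ ipad = 15 44 36.  K' ⊕ opad = 7f 2e 5c.
Inner input = (K'⊕ipad) ∥ m = 15 44 36 ∥ 9e 3b.
Inner hash: even-index sum = 134 mod 256 = 134; odd-index sum = 226 mod 256 = 226 → 86 e2.
Outer input = (K'⊕opad) ∥ inner = 7f 2e 5c ∥ 86 e2.
Outer hash (tag): even-index sum = 445 mod 256 = 189; odd-index sum = 180 mod 256 = 180 → bd b4.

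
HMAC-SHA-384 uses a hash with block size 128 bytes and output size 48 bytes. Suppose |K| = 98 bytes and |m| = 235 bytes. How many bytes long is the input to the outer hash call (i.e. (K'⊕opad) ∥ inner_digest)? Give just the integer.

Key is 98 ≤ 128 bytes, zero-padded: |K'| = 128.
Outer input = (K'⊕opad) ∥ H(inner) → 128 + 48 = 176 bytes.

176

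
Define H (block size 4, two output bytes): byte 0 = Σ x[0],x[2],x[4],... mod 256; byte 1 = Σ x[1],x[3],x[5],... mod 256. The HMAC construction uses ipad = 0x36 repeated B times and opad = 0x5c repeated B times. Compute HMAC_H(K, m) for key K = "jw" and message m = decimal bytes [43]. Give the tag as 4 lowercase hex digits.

Key "jw" = 6a 77 is 2 bytes ≤ B = 4; zero-pad to 4 bytes: K' = 6a 77 00 00.
K' ⊕ ipad = 5c 41 36 36.  K' ⊕ opad = 36 2b 5c 5c.
Inner input = (K'⊕ipad) ∥ m = 5c 41 36 36 ∥ 2b.
Inner hash: even-index sum = 189 mod 256 = 189; odd-index sum = 119 mod 256 = 119 → bd 77.
Outer input = (K'⊕opad) ∥ inner = 36 2b 5c 5c ∥ bd 77.
Outer hash (tag): even-index sum = 335 mod 256 = 79; odd-index sum = 254 mod 256 = 254 → 4f fe.

4ffe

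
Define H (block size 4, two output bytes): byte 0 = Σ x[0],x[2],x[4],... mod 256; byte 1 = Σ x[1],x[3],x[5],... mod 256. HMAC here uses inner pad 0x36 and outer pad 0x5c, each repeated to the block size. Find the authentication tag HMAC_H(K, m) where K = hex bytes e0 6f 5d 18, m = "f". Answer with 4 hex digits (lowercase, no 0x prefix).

64fe

Key hex bytes e0 6f 5d 18 is exactly B = 4 bytes: K' = e0 6f 5d 18.
K' ⊕ ipad = d6 59 6b 2e.  K' ⊕ opad = bc 33 01 44.
Inner input = (K'⊕ipad) ∥ m = d6 59 6b 2e ∥ 66.
Inner hash: even-index sum = 423 mod 256 = 167; odd-index sum = 135 mod 256 = 135 → a7 87.
Outer input = (K'⊕opad) ∥ inner = bc 33 01 44 ∥ a7 87.
Outer hash (tag): even-index sum = 356 mod 256 = 100; odd-index sum = 254 mod 256 = 254 → 64 fe.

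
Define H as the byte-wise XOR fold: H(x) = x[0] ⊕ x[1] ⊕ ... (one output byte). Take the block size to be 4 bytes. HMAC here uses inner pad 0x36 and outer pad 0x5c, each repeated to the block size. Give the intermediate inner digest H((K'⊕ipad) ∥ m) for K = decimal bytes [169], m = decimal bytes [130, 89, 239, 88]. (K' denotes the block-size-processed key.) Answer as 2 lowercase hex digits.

Key decimal bytes [169] = a9 is 1 byte ≤ B = 4; zero-pad to 4 bytes: K' = a9 00 00 00.
K' ⊕ ipad = 9f 36 36 36.
Inner input = 9f 36 36 36 ∥ 82 59 ef 58.
Inner hash: XOR 9f⊕36⊕36⊕36⊕82⊕59⊕ef⊕58 = c5.

c5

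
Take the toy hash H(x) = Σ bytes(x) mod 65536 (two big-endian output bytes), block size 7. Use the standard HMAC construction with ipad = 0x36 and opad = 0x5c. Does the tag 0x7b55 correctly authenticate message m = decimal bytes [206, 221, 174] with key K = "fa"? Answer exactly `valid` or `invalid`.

invalid

Key "fa" = 66 61 is 2 bytes ≤ B = 7; zero-pad to 7 bytes: K' = 66 61 00 00 00 00 00.
K' ⊕ ipad = 50 57 36 36 36 36 36; K' ⊕ opad = 3a 3d 5c 5c 5c 5c 5c.
Inner hash: sum = 80+87+54+54+54+54+54+206+221+174 = 1038 → 04 0e.
Outer hash (recomputed tag): sum = 58+61+92+92+92+92+92+4+14 = 597 → 02 55.
Recomputed tag = 0255; claimed = 7b55 → mismatch.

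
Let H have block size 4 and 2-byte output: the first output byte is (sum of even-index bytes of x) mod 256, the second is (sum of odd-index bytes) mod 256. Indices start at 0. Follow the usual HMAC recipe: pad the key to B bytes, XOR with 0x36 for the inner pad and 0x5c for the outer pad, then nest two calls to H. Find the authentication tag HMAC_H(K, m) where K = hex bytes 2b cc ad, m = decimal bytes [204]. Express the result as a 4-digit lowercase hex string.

ec1c

Key hex bytes 2b cc ad is 3 bytes ≤ B = 4; zero-pad to 4 bytes: K' = 2b cc ad 00.
K' ⊕ ipad = 1d fa 9b 36.  K' ⊕ opad = 77 90 f1 5c.
Inner input = (K'⊕ipad) ∥ m = 1d fa 9b 36 ∥ cc.
Inner hash: even-index sum = 388 mod 256 = 132; odd-index sum = 304 mod 256 = 48 → 84 30.
Outer input = (K'⊕opad) ∥ inner = 77 90 f1 5c ∥ 84 30.
Outer hash (tag): even-index sum = 492 mod 256 = 236; odd-index sum = 284 mod 256 = 28 → ec 1c.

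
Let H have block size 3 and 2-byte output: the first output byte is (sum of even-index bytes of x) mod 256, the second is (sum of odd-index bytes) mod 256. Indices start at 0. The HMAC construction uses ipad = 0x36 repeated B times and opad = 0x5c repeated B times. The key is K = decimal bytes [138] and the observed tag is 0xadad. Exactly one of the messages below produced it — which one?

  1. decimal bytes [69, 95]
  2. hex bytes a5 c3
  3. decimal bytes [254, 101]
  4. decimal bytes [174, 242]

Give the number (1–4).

1

Key decimal bytes [138] = 8a is 1 byte ≤ B = 3; zero-pad to 3 bytes: K' = 8a 00 00.
K' ⊕ ipad = bc 36 36; K' ⊕ opad = d6 5c 5c.
m1: inner = H(bc 36 36 45 5f) = 51 7b; tag = H(d6 5c 5c 51 7b) = adad ← matches
m2: inner = H(bc 36 36 a5 c3) = b5 db; tag = H(d6 5c 5c b5 db) = 0d11
m3: inner = H(bc 36 36 fe 65) = 57 34; tag = H(d6 5c 5c 57 34) = 66b3
m4: inner = H(bc 36 36 ae f2) = e4 e4; tag = H(d6 5c 5c e4 e4) = 1640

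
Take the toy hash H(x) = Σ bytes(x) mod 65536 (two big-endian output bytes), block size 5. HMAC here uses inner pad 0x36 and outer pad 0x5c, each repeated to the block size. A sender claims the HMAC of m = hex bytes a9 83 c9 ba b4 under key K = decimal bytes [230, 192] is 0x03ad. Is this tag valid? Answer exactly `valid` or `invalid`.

invalid

Key decimal bytes [230, 192] = e6 c0 is 2 bytes ≤ B = 5; zero-pad to 5 bytes: K' = e6 c0 00 00 00.
K' ⊕ ipad = d0 f6 36 36 36; K' ⊕ opad = ba 9c 5c 5c 5c.
Inner hash: sum = 208+246+54+54+54+169+131+201+186+180 = 1483 → 05 cb.
Outer hash (recomputed tag): sum = 186+156+92+92+92+5+203 = 826 → 03 3a.
Recomputed tag = 033a; claimed = 03ad → mismatch.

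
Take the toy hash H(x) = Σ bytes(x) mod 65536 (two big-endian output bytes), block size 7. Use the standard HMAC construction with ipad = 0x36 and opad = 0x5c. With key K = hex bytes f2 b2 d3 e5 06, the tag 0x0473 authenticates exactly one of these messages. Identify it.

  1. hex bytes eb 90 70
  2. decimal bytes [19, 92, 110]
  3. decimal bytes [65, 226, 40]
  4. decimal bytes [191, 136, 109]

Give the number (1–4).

2

Key hex bytes f2 b2 d3 e5 06 is 5 bytes ≤ B = 7; zero-pad to 7 bytes: K' = f2 b2 d3 e5 06 00 00.
K' ⊕ ipad = c4 84 e5 d3 30 36 36; K' ⊕ opad = ae ee 8f b9 5a 5c 5c.
m1: inner = H(c4 84 e5 d3 30 36 36 eb 90 70) = 05 87; tag = H(ae ee 8f b9 5a 5c 5c 05 87) = 0482
m2: inner = H(c4 84 e5 d3 30 36 36 13 5c 6e) = 04 79; tag = H(ae ee 8f b9 5a 5c 5c 04 79) = 0473 ← matches
m3: inner = H(c4 84 e5 d3 30 36 36 41 e2 28) = 04 e7; tag = H(ae ee 8f b9 5a 5c 5c 04 e7) = 04e1
m4: inner = H(c4 84 e5 d3 30 36 36 bf 88 6d) = 05 50; tag = H(ae ee 8f b9 5a 5c 5c 05 50) = 044b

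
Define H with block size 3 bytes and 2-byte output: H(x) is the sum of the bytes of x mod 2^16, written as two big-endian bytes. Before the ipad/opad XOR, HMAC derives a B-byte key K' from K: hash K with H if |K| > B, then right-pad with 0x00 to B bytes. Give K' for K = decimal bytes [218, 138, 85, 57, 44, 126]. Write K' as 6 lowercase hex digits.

029c00

|K| = 6 > B = 3, so first hash the key.
H(K): sum = 218+138+85+57+44+126 = 668 → 02 9c.
Zero-pad H(K) = 02 9c to 3 bytes: K' = 02 9c 00.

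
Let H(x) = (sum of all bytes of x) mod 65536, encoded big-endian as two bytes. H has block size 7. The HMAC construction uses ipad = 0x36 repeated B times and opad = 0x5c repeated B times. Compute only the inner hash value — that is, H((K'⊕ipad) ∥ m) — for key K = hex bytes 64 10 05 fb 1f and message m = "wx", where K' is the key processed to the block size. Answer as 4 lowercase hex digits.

Key hex bytes 64 10 05 fb 1f is 5 bytes ≤ B = 7; zero-pad to 7 bytes: K' = 64 10 05 fb 1f 00 00.
K' ⊕ ipad = 52 26 33 cd 29 36 36.
Inner input = 52 26 33 cd 29 36 36 ∥ 77 78.
Inner hash: sum = 82+38+51+205+41+54+54+119+120 = 764 → 02 fc.

02fc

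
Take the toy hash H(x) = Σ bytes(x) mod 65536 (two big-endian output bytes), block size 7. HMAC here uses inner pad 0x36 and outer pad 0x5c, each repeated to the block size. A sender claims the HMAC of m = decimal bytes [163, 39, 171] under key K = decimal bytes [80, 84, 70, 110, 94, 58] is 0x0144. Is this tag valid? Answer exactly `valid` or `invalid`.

invalid

Key decimal bytes [80, 84, 70, 110, 94, 58] = 50 54 46 6e 5e 3a is 6 bytes ≤ B = 7; zero-pad to 7 bytes: K' = 50 54 46 6e 5e 3a 00.
K' ⊕ ipad = 66 62 70 58 68 0c 36; K' ⊕ opad = 0c 08 1a 32 02 66 5c.
Inner hash: sum = 102+98+112+88+104+12+54+163+39+171 = 943 → 03 af.
Outer hash (recomputed tag): sum = 12+8+26+50+2+102+92+3+175 = 470 → 01 d6.
Recomputed tag = 01d6; claimed = 0144 → mismatch.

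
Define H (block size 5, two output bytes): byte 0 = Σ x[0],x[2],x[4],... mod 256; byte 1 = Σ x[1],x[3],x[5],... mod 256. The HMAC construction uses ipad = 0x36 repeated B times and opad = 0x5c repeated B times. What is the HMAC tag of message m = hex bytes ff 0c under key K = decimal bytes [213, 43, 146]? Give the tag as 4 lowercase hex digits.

Key decimal bytes [213, 43, 146] = d5 2b 92 is 3 bytes ≤ B = 5; zero-pad to 5 bytes: K' = d5 2b 92 00 00.
K' ⊕ ipad = e3 1d a4 36 36.  K' ⊕ opad = 89 77 ce 5c 5c.
Inner input = (K'⊕ipad) ∥ m = e3 1d a4 36 36 ∥ ff 0c.
Inner hash: even-index sum = 457 mod 256 = 201; odd-index sum = 338 mod 256 = 82 → c9 52.
Outer input = (K'⊕opad) ∥ inner = 89 77 ce 5c 5c ∥ c9 52.
Outer hash (tag): even-index sum = 517 mod 256 = 5; odd-index sum = 412 mod 256 = 156 → 05 9c.

059c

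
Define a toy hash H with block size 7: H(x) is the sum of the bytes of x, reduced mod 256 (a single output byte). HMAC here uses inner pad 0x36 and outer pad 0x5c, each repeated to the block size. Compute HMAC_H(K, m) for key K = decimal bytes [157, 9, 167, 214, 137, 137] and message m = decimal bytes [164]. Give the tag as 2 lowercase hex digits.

54

Key decimal bytes [157, 9, 167, 214, 137, 137] = 9d 09 a7 d6 89 89 is 6 bytes ≤ B = 7; zero-pad to 7 bytes: K' = 9d 09 a7 d6 89 89 00.
K' ⊕ ipad = ab 3f 91 e0 bf bf 36.  K' ⊕ opad = c1 55 fb 8a d5 d5 5c.
Inner input = (K'⊕ipad) ∥ m = ab 3f 91 e0 bf bf 36 ∥ a4.
Inner hash: sum = 171+63+145+224+191+191+54+164 = 1203; mod 256 = 179 → b3.
Outer input = (K'⊕opad) ∥ inner = c1 55 fb 8a d5 d5 5c ∥ b3.
Outer hash (tag): sum = 193+85+251+138+213+213+92+179 = 1364; mod 256 = 84 → 54.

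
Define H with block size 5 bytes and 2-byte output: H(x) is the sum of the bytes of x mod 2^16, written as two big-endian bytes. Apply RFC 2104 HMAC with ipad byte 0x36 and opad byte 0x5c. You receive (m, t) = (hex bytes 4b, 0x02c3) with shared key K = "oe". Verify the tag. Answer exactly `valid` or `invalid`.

invalid

Key "oe" = 6f 65 is 2 bytes ≤ B = 5; zero-pad to 5 bytes: K' = 6f 65 00 00 00.
K' ⊕ ipad = 59 53 36 36 36; K' ⊕ opad = 33 39 5c 5c 5c.
Inner hash: sum = 89+83+54+54+54+75 = 409 → 01 99.
Outer hash (recomputed tag): sum = 51+57+92+92+92+1+153 = 538 → 02 1a.
Recomputed tag = 021a; claimed = 02c3 → mismatch.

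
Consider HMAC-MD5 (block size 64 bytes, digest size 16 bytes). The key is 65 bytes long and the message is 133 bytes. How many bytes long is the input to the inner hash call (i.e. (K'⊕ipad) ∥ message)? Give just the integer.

197

Key is 65 > 64 bytes, so it is hashed to 16 bytes then zero-padded to 64: |K'| = 64.
Inner input = (K'⊕ipad) ∥ m → 64 + 133 = 197 bytes.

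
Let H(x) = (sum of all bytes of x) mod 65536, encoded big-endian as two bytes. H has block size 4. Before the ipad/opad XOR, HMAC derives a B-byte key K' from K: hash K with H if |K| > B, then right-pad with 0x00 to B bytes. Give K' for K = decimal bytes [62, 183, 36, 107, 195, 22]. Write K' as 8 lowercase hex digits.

025d0000

|K| = 6 > B = 4, so first hash the key.
H(K): sum = 62+183+36+107+195+22 = 605 → 02 5d.
Zero-pad H(K) = 02 5d to 4 bytes: K' = 02 5d 00 00.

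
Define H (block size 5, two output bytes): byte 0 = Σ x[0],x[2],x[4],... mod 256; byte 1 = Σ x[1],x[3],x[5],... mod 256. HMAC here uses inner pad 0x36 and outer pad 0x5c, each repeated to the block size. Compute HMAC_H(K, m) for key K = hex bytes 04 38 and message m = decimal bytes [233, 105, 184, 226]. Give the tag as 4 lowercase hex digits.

Key hex bytes 04 38 is 2 bytes ≤ B = 5; zero-pad to 5 bytes: K' = 04 38 00 00 00.
K' ⊕ ipad = 32 0e 36 36 36.  K' ⊕ opad = 58 64 5c 5c 5c.
Inner input = (K'⊕ipad) ∥ m = 32 0e 36 36 36 ∥ e9 69 b8 e2.
Inner hash: even-index sum = 489 mod 256 = 233; odd-index sum = 485 mod 256 = 229 → e9 e5.
Outer input = (K'⊕opad) ∥ inner = 58 64 5c 5c 5c ∥ e9 e5.
Outer hash (tag): even-index sum = 501 mod 256 = 245; odd-index sum = 425 mod 256 = 169 → f5 a9.

f5a9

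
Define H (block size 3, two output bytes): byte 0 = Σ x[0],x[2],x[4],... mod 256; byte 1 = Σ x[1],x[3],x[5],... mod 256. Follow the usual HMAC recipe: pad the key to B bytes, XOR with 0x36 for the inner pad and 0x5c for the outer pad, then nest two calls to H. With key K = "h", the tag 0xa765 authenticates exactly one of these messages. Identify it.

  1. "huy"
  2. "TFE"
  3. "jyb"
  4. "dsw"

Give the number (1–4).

Key "h" = 68 is 1 byte ≤ B = 3; zero-pad to 3 bytes: K' = 68 00 00.
K' ⊕ ipad = 5e 36 36; K' ⊕ opad = 34 5c 5c.
m1: inner = H(5e 36 36 68 75 79) = 09 17; tag = H(34 5c 5c 09 17) = a765 ← matches
m2: inner = H(5e 36 36 54 46 45) = da cf; tag = H(34 5c 5c da cf) = 5f36
m3: inner = H(5e 36 36 6a 79 62) = 0d 02; tag = H(34 5c 5c 0d 02) = 9269
m4: inner = H(5e 36 36 64 73 77) = 07 11; tag = H(34 5c 5c 07 11) = a163

1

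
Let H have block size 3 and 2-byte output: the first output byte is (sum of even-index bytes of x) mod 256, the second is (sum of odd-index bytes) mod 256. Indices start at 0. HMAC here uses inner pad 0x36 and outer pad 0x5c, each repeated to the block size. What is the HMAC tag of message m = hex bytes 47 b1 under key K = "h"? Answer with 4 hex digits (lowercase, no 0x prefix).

Key "h" = 68 is 1 byte ≤ B = 3; zero-pad to 3 bytes: K' = 68 00 00.
K' ⊕ ipad = 5e 36 36.  K' ⊕ opad = 34 5c 5c.
Inner input = (K'⊕ipad) ∥ m = 5e 36 36 ∥ 47 b1.
Inner hash: even-index sum = 325 mod 256 = 69; odd-index sum = 125 mod 256 = 125 → 45 7d.
Outer input = (K'⊕opad) ∥ inner = 34 5c 5c ∥ 45 7d.
Outer hash (tag): even-index sum = 269 mod 256 = 13; odd-index sum = 161 mod 256 = 161 → 0d a1.

0da1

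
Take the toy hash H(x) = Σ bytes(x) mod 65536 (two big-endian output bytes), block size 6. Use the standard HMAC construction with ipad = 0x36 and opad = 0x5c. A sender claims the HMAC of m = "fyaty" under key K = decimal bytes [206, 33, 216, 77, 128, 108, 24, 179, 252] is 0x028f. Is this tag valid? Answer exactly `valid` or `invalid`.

valid

Key decimal bytes [206, 33, 216, 77, 128, 108, 24, 179, 252] = ce 21 d8 4d 80 6c 18 b3 fc is 9 bytes > B = 6, so hash it first: H(key) = 04 c7, then zero-pad to 6 bytes: K' = 04 c7 00 00 00 00.
K' ⊕ ipad = 32 f1 36 36 36 36; K' ⊕ opad = 58 9b 5c 5c 5c 5c.
Inner hash: sum = 50+241+54+54+54+54+102+121+97+116+121 = 1064 → 04 28.
Outer hash (recomputed tag): sum = 88+155+92+92+92+92+4+40 = 655 → 02 8f.
Recomputed tag = 028f; claimed = 028f → match.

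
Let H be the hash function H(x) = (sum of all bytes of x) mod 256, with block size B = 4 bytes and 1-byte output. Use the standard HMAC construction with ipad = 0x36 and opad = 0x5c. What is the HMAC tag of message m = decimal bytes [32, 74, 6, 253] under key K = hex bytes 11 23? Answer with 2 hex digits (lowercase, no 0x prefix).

99

Key hex bytes 11 23 is 2 bytes ≤ B = 4; zero-pad to 4 bytes: K' = 11 23 00 00.
K' ⊕ ipad = 27 15 36 36.  K' ⊕ opad = 4d 7f 5c 5c.
Inner input = (K'⊕ipad) ∥ m = 27 15 36 36 ∥ 20 4a 06 fd.
Inner hash: sum = 39+21+54+54+32+74+6+253 = 533; mod 256 = 21 → 15.
Outer input = (K'⊕opad) ∥ inner = 4d 7f 5c 5c ∥ 15.
Outer hash (tag): sum = 77+127+92+92+21 = 409; mod 256 = 153 → 99.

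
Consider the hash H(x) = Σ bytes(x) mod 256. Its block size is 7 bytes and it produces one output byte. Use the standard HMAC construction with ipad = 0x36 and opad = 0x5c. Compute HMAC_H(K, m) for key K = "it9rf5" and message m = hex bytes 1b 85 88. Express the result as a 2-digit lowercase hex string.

94

Key "it9rf5" = 69 74 39 72 66 35 is 6 bytes ≤ B = 7; zero-pad to 7 bytes: K' = 69 74 39 72 66 35 00.
K' ⊕ ipad = 5f 42 0f 44 50 03 36.  K' ⊕ opad = 35 28 65 2e 3a 69 5c.
Inner input = (K'⊕ipad) ∥ m = 5f 42 0f 44 50 03 36 ∥ 1b 85 88.
Inner hash: sum = 95+66+15+68+80+3+54+27+133+136 = 677; mod 256 = 165 → a5.
Outer input = (K'⊕opad) ∥ inner = 35 28 65 2e 3a 69 5c ∥ a5.
Outer hash (tag): sum = 53+40+101+46+58+105+92+165 = 660; mod 256 = 148 → 94.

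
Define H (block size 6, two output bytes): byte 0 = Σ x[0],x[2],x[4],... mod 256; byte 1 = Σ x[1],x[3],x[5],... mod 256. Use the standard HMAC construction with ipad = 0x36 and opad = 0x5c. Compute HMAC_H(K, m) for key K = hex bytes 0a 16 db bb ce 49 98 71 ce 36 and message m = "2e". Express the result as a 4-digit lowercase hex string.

Key hex bytes 0a 16 db bb ce 49 98 71 ce 36 is 10 bytes > B = 6, so hash it first: H(key) = 19 c1, then zero-pad to 6 bytes: K' = 19 c1 00 00 00 00.
K' ⊕ ipad = 2f f7 36 36 36 36.  K' ⊕ opad = 45 9d 5c 5c 5c 5c.
Inner input = (K'⊕ipad) ∥ m = 2f f7 36 36 36 36 ∥ 32 65.
Inner hash: even-index sum = 205 mod 256 = 205; odd-index sum = 456 mod 256 = 200 → cd c8.
Outer input = (K'⊕opad) ∥ inner = 45 9d 5c 5c 5c 5c ∥ cd c8.
Outer hash (tag): even-index sum = 458 mod 256 = 202; odd-index sum = 541 mod 256 = 29 → ca 1d.

ca1d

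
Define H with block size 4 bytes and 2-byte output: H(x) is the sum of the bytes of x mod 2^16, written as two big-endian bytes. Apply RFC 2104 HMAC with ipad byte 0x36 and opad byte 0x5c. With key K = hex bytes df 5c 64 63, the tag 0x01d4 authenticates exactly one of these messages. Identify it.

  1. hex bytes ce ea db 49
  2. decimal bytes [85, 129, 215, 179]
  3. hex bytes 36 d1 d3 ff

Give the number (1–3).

Key hex bytes df 5c 64 63 is exactly B = 4 bytes: K' = df 5c 64 63.
K' ⊕ ipad = e9 6a 52 55; K' ⊕ opad = 83 00 38 3f.
m1: inner = H(e9 6a 52 55 ce ea db 49) = 04 d6; tag = H(83 00 38 3f 04 d6) = 01d4 ← matches
m2: inner = H(e9 6a 52 55 55 81 d7 b3) = 04 5a; tag = H(83 00 38 3f 04 5a) = 0158
m3: inner = H(e9 6a 52 55 36 d1 d3 ff) = 04 d3; tag = H(83 00 38 3f 04 d3) = 01d1

1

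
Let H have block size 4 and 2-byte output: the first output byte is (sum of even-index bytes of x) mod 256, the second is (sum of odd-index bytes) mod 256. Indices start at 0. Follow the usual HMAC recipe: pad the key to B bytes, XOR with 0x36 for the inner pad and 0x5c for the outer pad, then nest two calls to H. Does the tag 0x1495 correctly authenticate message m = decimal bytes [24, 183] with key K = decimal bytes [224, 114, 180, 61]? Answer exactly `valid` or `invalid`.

valid

Key decimal bytes [224, 114, 180, 61] = e0 72 b4 3d is exactly B = 4 bytes: K' = e0 72 b4 3d.
K' ⊕ ipad = d6 44 82 0b; K' ⊕ opad = bc 2e e8 61.
Inner hash: even-index sum = 368 mod 256 = 112; odd-index sum = 262 mod 256 = 6 → 70 06.
Outer hash (recomputed tag): even-index sum = 532 mod 256 = 20; odd-index sum = 149 mod 256 = 149 → 14 95.
Recomputed tag = 1495; claimed = 1495 → match.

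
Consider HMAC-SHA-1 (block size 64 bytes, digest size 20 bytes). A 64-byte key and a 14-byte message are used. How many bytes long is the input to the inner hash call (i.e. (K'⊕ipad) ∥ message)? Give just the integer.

78

Key is 64 ≤ 64 bytes, zero-padded: |K'| = 64.
Inner input = (K'⊕ipad) ∥ m → 64 + 14 = 78 bytes.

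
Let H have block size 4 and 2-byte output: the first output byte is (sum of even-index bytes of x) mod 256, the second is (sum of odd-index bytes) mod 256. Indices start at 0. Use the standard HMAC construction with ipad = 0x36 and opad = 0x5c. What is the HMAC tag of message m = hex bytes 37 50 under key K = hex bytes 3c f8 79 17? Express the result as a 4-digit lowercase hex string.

152e

Key hex bytes 3c f8 79 17 is exactly B = 4 bytes: K' = 3c f8 79 17.
K' ⊕ ipad = 0a ce 4f 21.  K' ⊕ opad = 60 a4 25 4b.
Inner input = (K'⊕ipad) ∥ m = 0a ce 4f 21 ∥ 37 50.
Inner hash: even-index sum = 144 mod 256 = 144; odd-index sum = 319 mod 256 = 63 → 90 3f.
Outer input = (K'⊕opad) ∥ inner = 60 a4 25 4b ∥ 90 3f.
Outer hash (tag): even-index sum = 277 mod 256 = 21; odd-index sum = 302 mod 256 = 46 → 15 2e.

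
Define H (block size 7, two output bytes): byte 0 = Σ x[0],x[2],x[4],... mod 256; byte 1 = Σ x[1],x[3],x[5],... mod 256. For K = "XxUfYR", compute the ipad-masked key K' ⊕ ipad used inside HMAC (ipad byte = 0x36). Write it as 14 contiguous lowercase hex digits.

6e4e63506f6436

Key "XxUfYR" = 58 78 55 66 59 52 is 6 bytes ≤ B = 7; zero-pad to 7 bytes: K' = 58 78 55 66 59 52 00.
XOR each byte with 0x36: 58⊕36=6e, 78⊕36=4e, 55⊕36=63, 66⊕36=50, 59⊕36=6f, 52⊕36=64, 00⊕36=36.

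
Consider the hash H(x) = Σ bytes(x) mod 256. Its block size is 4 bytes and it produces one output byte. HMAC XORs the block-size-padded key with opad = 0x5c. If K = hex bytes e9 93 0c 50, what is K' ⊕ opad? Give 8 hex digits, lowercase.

Key hex bytes e9 93 0c 50 is exactly B = 4 bytes: K' = e9 93 0c 50.
XOR each byte with 0x5c: e9⊕5c=b5, 93⊕5c=cf, 0c⊕5c=50, 50⊕5c=0c.

b5cf500c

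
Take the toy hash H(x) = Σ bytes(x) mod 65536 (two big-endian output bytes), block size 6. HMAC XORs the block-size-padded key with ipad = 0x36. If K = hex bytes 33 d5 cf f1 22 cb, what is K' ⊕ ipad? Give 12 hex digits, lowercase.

05e3f9c714fd

Key hex bytes 33 d5 cf f1 22 cb is exactly B = 6 bytes: K' = 33 d5 cf f1 22 cb.
XOR each byte with 0x36: 33⊕36=05, d5⊕36=e3, cf⊕36=f9, f1⊕36=c7, 22⊕36=14, cb⊕36=fd.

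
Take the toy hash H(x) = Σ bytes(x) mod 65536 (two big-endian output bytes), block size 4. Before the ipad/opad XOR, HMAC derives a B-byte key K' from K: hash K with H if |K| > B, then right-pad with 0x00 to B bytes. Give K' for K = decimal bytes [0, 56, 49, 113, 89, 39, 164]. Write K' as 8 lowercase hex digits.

01fe0000

|K| = 7 > B = 4, so first hash the key.
H(K): sum = 0+56+49+113+89+39+164 = 510 → 01 fe.
Zero-pad H(K) = 01 fe to 4 bytes: K' = 01 fe 00 00.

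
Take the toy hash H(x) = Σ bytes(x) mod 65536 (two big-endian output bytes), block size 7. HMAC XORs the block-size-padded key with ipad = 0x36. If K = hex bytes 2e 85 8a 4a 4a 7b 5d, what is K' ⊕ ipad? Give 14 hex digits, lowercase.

18b3bc7c7c4d6b

Key hex bytes 2e 85 8a 4a 4a 7b 5d is exactly B = 7 bytes: K' = 2e 85 8a 4a 4a 7b 5d.
XOR each byte with 0x36: 2e⊕36=18, 85⊕36=b3, 8a⊕36=bc, 4a⊕36=7c, 4a⊕36=7c, 7b⊕36=4d, 5d⊕36=6b.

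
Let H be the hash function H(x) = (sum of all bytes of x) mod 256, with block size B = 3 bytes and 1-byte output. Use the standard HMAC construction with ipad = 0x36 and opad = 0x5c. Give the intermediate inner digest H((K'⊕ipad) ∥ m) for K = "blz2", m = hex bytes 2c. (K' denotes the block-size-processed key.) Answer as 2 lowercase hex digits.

e4

Key "blz2" = 62 6c 7a 32 is 4 bytes > B = 3, so hash it first: H(key) = 7a, then zero-pad to 3 bytes: K' = 7a 00 00.
K' ⊕ ipad = 4c 36 36.
Inner input = 4c 36 36 ∥ 2c.
Inner hash: sum = 76+54+54+44 = 228 → e4.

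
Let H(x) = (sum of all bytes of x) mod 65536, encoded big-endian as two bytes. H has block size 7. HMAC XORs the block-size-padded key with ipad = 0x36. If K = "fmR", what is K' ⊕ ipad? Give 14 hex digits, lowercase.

505b6436363636

Key "fmR" = 66 6d 52 is 3 bytes ≤ B = 7; zero-pad to 7 bytes: K' = 66 6d 52 00 00 00 00.
XOR each byte with 0x36: 66⊕36=50, 6d⊕36=5b, 52⊕36=64, 00⊕36=36, 00⊕36=36, 00⊕36=36, 00⊕36=36.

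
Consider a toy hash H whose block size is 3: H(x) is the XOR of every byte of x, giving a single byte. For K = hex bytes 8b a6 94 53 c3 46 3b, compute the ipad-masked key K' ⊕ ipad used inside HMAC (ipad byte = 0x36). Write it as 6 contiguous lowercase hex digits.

623636

Key hex bytes 8b a6 94 53 c3 46 3b is 7 bytes > B = 3, so hash it first: H(key) = 54, then zero-pad to 3 bytes: K' = 54 00 00.
XOR each byte with 0x36: 54⊕36=62, 00⊕36=36, 00⊕36=36.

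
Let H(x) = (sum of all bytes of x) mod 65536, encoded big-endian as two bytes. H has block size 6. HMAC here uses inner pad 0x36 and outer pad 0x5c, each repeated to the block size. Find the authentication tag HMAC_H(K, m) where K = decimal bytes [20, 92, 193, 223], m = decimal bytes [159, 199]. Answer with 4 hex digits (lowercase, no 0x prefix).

Key decimal bytes [20, 92, 193, 223] = 14 5c c1 df is 4 bytes ≤ B = 6; zero-pad to 6 bytes: K' = 14 5c c1 df 00 00.
K' ⊕ ipad = 22 6a f7 e9 36 36.  K' ⊕ opad = 48 00 9d 83 5c 5c.
Inner input = (K'⊕ipad) ∥ m = 22 6a f7 e9 36 36 ∥ 9f c7.
Inner hash: sum = 34+106+247+233+54+54+159+199 = 1086 → 04 3e.
Outer input = (K'⊕opad) ∥ inner = 48 00 9d 83 5c 5c ∥ 04 3e.
Outer hash (tag): sum = 72+0+157+131+92+92+4+62 = 610 → 02 62.

0262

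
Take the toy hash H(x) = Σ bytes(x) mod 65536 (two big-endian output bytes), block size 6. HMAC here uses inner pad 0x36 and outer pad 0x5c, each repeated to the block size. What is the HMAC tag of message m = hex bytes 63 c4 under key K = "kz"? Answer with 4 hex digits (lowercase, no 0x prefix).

Key "kz" = 6b 7a is 2 bytes ≤ B = 6; zero-pad to 6 bytes: K' = 6b 7a 00 00 00 00.
K' ⊕ ipad = 5d 4c 36 36 36 36.  K' ⊕ opad = 37 26 5c 5c 5c 5c.
Inner input = (K'⊕ipad) ∥ m = 5d 4c 36 36 36 36 ∥ 63 c4.
Inner hash: sum = 93+76+54+54+54+54+99+196 = 680 → 02 a8.
Outer input = (K'⊕opad) ∥ inner = 37 26 5c 5c 5c 5c ∥ 02 a8.
Outer hash (tag): sum = 55+38+92+92+92+92+2+168 = 631 → 02 77.

0277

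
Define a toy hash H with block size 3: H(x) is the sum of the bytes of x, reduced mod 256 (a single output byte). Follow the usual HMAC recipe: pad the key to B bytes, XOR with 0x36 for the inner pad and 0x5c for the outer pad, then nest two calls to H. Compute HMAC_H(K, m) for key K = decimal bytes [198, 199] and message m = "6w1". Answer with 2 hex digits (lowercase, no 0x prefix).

Key decimal bytes [198, 199] = c6 c7 is 2 bytes ≤ B = 3; zero-pad to 3 bytes: K' = c6 c7 00.
K' ⊕ ipad = f0 f1 36.  K' ⊕ opad = 9a 9b 5c.
Inner input = (K'⊕ipad) ∥ m = f0 f1 36 ∥ 36 77 31.
Inner hash: sum = 240+241+54+54+119+49 = 757; mod 256 = 245 → f5.
Outer input = (K'⊕opad) ∥ inner = 9a 9b 5c ∥ f5.
Outer hash (tag): sum = 154+155+92+245 = 646; mod 256 = 134 → 86.

86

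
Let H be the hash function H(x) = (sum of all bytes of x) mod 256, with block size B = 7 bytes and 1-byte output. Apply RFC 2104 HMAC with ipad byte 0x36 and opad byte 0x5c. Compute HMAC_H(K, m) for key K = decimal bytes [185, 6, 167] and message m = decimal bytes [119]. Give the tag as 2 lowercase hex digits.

Key decimal bytes [185, 6, 167] = b9 06 a7 is 3 bytes ≤ B = 7; zero-pad to 7 bytes: K' = b9 06 a7 00 00 00 00.
K' ⊕ ipad = 8f 30 91 36 36 36 36.  K' ⊕ opad = e5 5a fb 5c 5c 5c 5c.
Inner input = (K'⊕ipad) ∥ m = 8f 30 91 36 36 36 36 ∥ 77.
Inner hash: sum = 143+48+145+54+54+54+54+119 = 671; mod 256 = 159 → 9f.
Outer input = (K'⊕opad) ∥ inner = e5 5a fb 5c 5c 5c 5c ∥ 9f.
Outer hash (tag): sum = 229+90+251+92+92+92+92+159 = 1097; mod 256 = 73 → 49.

49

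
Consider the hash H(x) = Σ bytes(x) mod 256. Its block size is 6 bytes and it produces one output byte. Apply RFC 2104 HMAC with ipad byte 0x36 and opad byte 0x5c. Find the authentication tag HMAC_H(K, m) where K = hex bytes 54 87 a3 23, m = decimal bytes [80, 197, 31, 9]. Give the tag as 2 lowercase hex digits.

Key hex bytes 54 87 a3 23 is 4 bytes ≤ B = 6; zero-pad to 6 bytes: K' = 54 87 a3 23 00 00.
K' ⊕ ipad = 62 b1 95 15 36 36.  K' ⊕ opad = 08 db ff 7f 5c 5c.
Inner input = (K'⊕ipad) ∥ m = 62 b1 95 15 36 36 ∥ 50 c5 1f 09.
Inner hash: sum = 98+177+149+21+54+54+80+197+31+9 = 870; mod 256 = 102 → 66.
Outer input = (K'⊕opad) ∥ inner = 08 db ff 7f 5c 5c ∥ 66.
Outer hash (tag): sum = 8+219+255+127+92+92+102 = 895; mod 256 = 127 → 7f.

7f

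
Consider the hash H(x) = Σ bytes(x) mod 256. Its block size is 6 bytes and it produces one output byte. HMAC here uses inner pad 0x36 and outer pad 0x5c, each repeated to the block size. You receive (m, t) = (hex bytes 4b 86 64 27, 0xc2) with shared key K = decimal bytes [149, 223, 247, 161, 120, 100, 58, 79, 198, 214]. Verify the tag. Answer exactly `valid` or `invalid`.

valid

Key decimal bytes [149, 223, 247, 161, 120, 100, 58, 79, 198, 214] = 95 df f7 a1 78 64 3a 4f c6 d6 is 10 bytes > B = 6, so hash it first: H(key) = 0d, then zero-pad to 6 bytes: K' = 0d 00 00 00 00 00.
K' ⊕ ipad = 3b 36 36 36 36 36; K' ⊕ opad = 51 5c 5c 5c 5c 5c.
Inner hash: sum = 59+54+54+54+54+54+75+134+100+39 = 677; mod 256 = 165 → a5.
Outer hash (recomputed tag): sum = 81+92+92+92+92+92+165 = 706; mod 256 = 194 → c2.
Recomputed tag = c2; claimed = c2 → match.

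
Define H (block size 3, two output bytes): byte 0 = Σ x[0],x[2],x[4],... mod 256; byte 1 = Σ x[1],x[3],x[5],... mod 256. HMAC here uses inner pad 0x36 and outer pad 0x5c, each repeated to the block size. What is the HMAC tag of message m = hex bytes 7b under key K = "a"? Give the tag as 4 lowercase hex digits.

Key "a" = 61 is 1 byte ≤ B = 3; zero-pad to 3 bytes: K' = 61 00 00.
K' ⊕ ipad = 57 36 36.  K' ⊕ opad = 3d 5c 5c.
Inner input = (K'⊕ipad) ∥ m = 57 36 36 ∥ 7b.
Inner hash: even-index sum = 141 mod 256 = 141; odd-index sum = 177 mod 256 = 177 → 8d b1.
Outer input = (K'⊕opad) ∥ inner = 3d 5c 5c ∥ 8d b1.
Outer hash (tag): even-index sum = 330 mod 256 = 74; odd-index sum = 233 mod 256 = 233 → 4a e9.

4ae9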